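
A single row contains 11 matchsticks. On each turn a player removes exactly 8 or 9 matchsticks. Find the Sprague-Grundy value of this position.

1

Compute g(0), g(1), … for moves {8, 9}:
k:     0  1  2  3  4  5  6  7  8  9 10 11
g(k):  0  0  0  0  0  0  0  0  1  1  1  1
So g(11) = 1.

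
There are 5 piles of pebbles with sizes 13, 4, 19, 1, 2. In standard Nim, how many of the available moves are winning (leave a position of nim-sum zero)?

1

Compute the nim-sum pairwise:
13 XOR 4 = 9
9 XOR 19 = 26
26 XOR 1 = 27
27 XOR 2 = 25
The overall nim-sum is X = 25. A pile of size p has a winning move iff p XOR X < p (reduce it to p XOR X).
  13: 13 XOR 25 = 20 ≥ 13 — no move.
  4: 4 XOR 25 = 29 ≥ 4 — no move.
  19: 19 XOR 25 = 10 < 19 — winning move (to 10).
  1: 1 XOR 25 = 24 ≥ 1 — no move.
  2: 2 XOR 25 = 27 ≥ 2 — no move.
That gives 1 winning move.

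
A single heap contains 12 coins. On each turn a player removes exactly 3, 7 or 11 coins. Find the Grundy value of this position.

2

Compute g(0), g(1), … for moves {3, 7, 11}:
k:     0  1  2  3  4  5  6  7  8  9 10 11 12
g(k):  0  0  0  1  1  1  0  2  2  1  0  3  2
So g(12) = 2.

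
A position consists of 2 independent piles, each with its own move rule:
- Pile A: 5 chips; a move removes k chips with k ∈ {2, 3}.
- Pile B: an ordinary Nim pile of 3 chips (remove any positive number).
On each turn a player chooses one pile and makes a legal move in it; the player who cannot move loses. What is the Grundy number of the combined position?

Build the Grundy sequence for pile A with g(k) = mex{g(k−s) : s ∈ {2, 3}, s ≤ k}:
k:     0  1  2  3  4  5
g(k):  0  0  1  1  2  0
So g(5) = 0.
Pile B is a plain Nim pile of size 3, so its Grundy value is 3.
The value of a disjunctive sum is the nim-sum of the parts.
Combined value = 0 XOR 3 = 3.

3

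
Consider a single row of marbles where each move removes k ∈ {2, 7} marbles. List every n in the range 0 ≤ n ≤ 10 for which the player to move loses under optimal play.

0, 1, 4, 5, 9, 10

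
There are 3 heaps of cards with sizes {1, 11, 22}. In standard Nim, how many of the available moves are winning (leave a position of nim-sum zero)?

1

Bitwise XOR of the heap sizes:
  00001  (1)
  01011  (11)
  10110  (22)
  -----
  11100  (28)
The overall nim-sum is X = 28. A heap of size p has a winning move iff p XOR X < p (reduce it to p XOR X).
  1: 1 XOR 28 = 29 ≥ 1 — no move.
  11: 11 XOR 28 = 23 ≥ 11 — no move.
  22: 22 XOR 28 = 10 < 22 — winning move (to 10).
That gives 1 winning move.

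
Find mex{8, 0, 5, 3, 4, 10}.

1

0 is in the set but 1 is not, so the mex is 1.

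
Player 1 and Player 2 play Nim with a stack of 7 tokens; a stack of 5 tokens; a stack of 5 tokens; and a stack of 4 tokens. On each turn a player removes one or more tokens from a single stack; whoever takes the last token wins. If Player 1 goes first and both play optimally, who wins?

In binary:
  111  (7)
  101  (5)
  101  (5)
  100  (4)
  ---
  011  (3)
The nim-sum is 3 ≠ 0, so this is an N-position: the player to move can win; Player 1 has a winning move.

Player 1 wins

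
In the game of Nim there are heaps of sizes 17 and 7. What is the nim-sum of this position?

22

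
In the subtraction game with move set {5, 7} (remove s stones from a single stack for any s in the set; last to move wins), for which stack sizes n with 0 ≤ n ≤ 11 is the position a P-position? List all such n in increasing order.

0, 1, 2, 3, 4

Build the Grundy sequence with g(k) = mex{g(k−s) : s ∈ {5, 7}, s ≤ k}:
k:     0  1  2  3  4  5  6  7  8  9 10 11
g(k):  0  0  0  0  0  1  1  1  1  1  2  2
The P-positions (g = 0) in 0..11 are 0, 1, 2, 3, 4.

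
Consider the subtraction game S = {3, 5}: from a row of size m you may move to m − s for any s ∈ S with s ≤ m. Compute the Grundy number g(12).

1

Grundy values for subtraction set {3, 5}:
k:     0  1  2  3  4  5  6  7  8  9 10 11 12
g(k):  0  0  0  1  1  1  2  2  0  0  0  1  1
So g(12) = 1.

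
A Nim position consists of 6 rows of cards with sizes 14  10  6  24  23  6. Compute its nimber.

11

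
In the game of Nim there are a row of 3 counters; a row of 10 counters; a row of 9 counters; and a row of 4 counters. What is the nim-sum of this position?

Compute the nim-sum pairwise:
3 ⊕ 10 = 9
9 ⊕ 9 = 0
0 ⊕ 4 = 4

4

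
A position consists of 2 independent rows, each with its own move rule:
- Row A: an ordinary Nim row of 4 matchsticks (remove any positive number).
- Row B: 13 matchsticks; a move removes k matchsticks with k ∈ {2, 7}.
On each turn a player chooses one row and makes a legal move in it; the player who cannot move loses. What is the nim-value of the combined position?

4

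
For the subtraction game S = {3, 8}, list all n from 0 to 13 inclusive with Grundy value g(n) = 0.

0, 1, 2, 6, 7, 11, 12, 13

Build the Grundy sequence with g(k) = mex{g(k−s) : s ∈ {3, 8}, s ≤ k}:
g(0) = mex{} = 0
g(1) = mex{} = 0
g(2) = mex{} = 0
g(3) = mex{0} = 1
g(4) = mex{0} = 1
g(5) = mex{0} = 1
g(6) = mex{1} = 0
g(7) = mex{1} = 0
g(8) = mex{0,1} = 2
g(9) = mex{0} = 1
g(10) = mex{0} = 1
g(11) = mex{1,2} = 0
g(12) = mex{1} = 0
g(13) = mex{1} = 0
The P-positions (g = 0) in 0..13 are 0, 1, 2, 6, 7, 11, 12, 13.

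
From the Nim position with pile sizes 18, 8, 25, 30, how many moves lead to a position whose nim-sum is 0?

Compute the nim-sum pairwise:
18 XOR 8 = 26
26 XOR 25 = 3
3 XOR 30 = 29
The overall nim-sum is X = 29. A pile of size p has a winning move iff p XOR X < p (reduce it to p XOR X).
  18: 18 XOR 29 = 15 < 18 — winning move (to 15).
  8: 8 XOR 29 = 21 ≥ 8 — no move.
  25: 25 XOR 29 = 4 < 25 — winning move (to 4).
  30: 30 XOR 29 = 3 < 30 — winning move (to 3).
That gives 3 winning moves.

3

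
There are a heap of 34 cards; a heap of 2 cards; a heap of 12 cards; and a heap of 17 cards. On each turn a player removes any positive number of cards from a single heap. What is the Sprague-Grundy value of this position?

61

Nim-sum: 34 ^ 2 ^ 12 ^ 17 = 61.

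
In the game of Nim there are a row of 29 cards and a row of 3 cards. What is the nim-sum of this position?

30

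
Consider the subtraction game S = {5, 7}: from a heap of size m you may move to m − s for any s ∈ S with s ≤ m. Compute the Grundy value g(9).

Build the Grundy sequence with g(k) = mex{g(k−s) : s ∈ {5, 7}, s ≤ k}:
g(0) = mex{} = 0
g(1) = mex{} = 0
g(2) = mex{} = 0
g(3) = mex{} = 0
g(4) = mex{} = 0
g(5) = mex{0} = 1
g(6) = mex{0} = 1
g(7) = mex{0} = 1
g(8) = mex{0} = 1
g(9) = mex{0} = 1
So g(9) = 1.

1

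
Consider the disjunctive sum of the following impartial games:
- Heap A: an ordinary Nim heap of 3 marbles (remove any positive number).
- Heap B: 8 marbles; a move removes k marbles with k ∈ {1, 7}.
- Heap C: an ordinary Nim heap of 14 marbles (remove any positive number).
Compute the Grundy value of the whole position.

13

Heap A is a plain Nim heap of size 3, so its Grundy value is 3.
Grundy values for heap B (subtraction set {1, 7}):
k:     0  1  2  3  4  5  6  7  8
g(k):  0  1  0  1  0  1  0  1  0
So g(8) = 0.
Heap C is a plain Nim heap of size 14, so its Grundy value is 14.
By the Sprague-Grundy theorem, the Grundy value of a sum of independent games is the XOR of the component values.
Combined value = 3 XOR 0 XOR 14 = 13.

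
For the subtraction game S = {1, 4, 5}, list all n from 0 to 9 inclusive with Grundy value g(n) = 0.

0, 2, 8

Build the Grundy sequence with g(k) = mex{g(k−s) : s ∈ {1, 4, 5}, s ≤ k}:
k:     0  1  2  3  4  5  6  7  8  9
g(k):  0  1  0  1  2  3  2  3  0  1
The P-positions (g = 0) in 0..9 are 0, 2, 8.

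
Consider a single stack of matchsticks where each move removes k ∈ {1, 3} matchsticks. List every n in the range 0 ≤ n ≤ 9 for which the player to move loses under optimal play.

Build the Grundy sequence with g(k) = mex{g(k−s) : s ∈ {1, 3}, s ≤ k}:
k:     0  1  2  3  4  5  6  7  8  9
g(k):  0  1  0  1  0  1  0  1  0  1
The P-positions (g = 0) in 0..9 are 0, 2, 4, 6, 8.

0, 2, 4, 6, 8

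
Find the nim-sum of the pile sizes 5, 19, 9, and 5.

Nim-sum: 5 XOR 19 XOR 9 XOR 5 = 26.

26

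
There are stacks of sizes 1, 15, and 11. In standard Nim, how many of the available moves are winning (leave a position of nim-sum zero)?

1

Nim-sum: 1 XOR 15 XOR 11 = 5.
The overall nim-sum is X = 5. A stack of size p has a winning move iff p XOR X < p (reduce it to p XOR X).
  1: 1 XOR 5 = 4 ≥ 1 — no move.
  15: 15 XOR 5 = 10 < 15 — winning move (to 10).
  11: 11 XOR 5 = 14 ≥ 11 — no move.
That gives 1 winning move.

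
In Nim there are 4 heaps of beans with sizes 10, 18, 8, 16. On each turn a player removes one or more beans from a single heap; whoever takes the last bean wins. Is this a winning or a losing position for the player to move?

Losing position

Bitwise XOR of the heap sizes:
  01010  (10)
  10010  (18)
  01000  (8)
  10000  (16)
  -----
  00000  (0)
The nim-sum is 0, so this is a P-position: the player to move is in a losing position under optimal play.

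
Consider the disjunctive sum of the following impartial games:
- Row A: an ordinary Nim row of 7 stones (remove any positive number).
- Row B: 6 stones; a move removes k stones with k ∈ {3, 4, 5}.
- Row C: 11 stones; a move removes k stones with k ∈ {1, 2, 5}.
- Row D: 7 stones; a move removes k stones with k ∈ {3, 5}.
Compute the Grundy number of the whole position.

5

Row A is a plain Nim row of size 7, so its Grundy value is 7.
Grundy values for row B (subtraction set {3, 4, 5}):
g(0) = mex{} = 0
g(1) = mex{} = 0
g(2) = mex{} = 0
g(3) = mex{0} = 1
g(4) = mex{0} = 1
g(5) = mex{0} = 1
g(6) = mex{0,1} = 2
So g(6) = 2.
Build the Grundy sequence for row C with g(k) = mex{g(k−s) : s ∈ {1, 2, 5}, s ≤ k}:
g(0) = mex{} = 0
g(1) = mex{0} = 1
g(2) = mex{0,1} = 2
g(3) = mex{1,2} = 0
g(4) = mex{0,2} = 1
g(5) = mex{0,1} = 2
g(6) = mex{1,2} = 0
g(7) = mex{0,2} = 1
g(8) = mex{0,1} = 2
g(9) = mex{1,2} = 0
g(10) = mex{0,2} = 1
g(11) = mex{0,1} = 2
So g(11) = 2.
Grundy values for row D (subtraction set {3, 5}):
g(0) = mex{} = 0
g(1) = mex{} = 0
g(2) = mex{} = 0
g(3) = mex{0} = 1
g(4) = mex{0} = 1
g(5) = mex{0} = 1
g(6) = mex{0,1} = 2
g(7) = mex{0,1} = 2
So g(7) = 2.
The value of a disjunctive sum is the nim-sum of the parts.
Combined value = 7 XOR 2 XOR 2 XOR 2 = 5.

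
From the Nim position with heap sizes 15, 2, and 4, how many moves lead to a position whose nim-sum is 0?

Compute the nim-sum pairwise:
15 ⊕ 2 = 13
13 ⊕ 4 = 9
The overall nim-sum is X = 9. A heap of size p has a winning move iff p XOR X < p (reduce it to p XOR X).
  15: 15 XOR 9 = 6 < 15 — winning move (to 6).
  2: 2 XOR 9 = 11 ≥ 2 — no move.
  4: 4 XOR 9 = 13 ≥ 4 — no move.
That gives 1 winning move.

1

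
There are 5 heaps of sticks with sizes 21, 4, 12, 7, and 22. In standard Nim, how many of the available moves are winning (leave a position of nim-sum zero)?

1

Compute the nim-sum pairwise:
21 XOR 4 = 17
17 XOR 12 = 29
29 XOR 7 = 26
26 XOR 22 = 12
The overall nim-sum is X = 12. A heap of size p has a winning move iff p XOR X < p (reduce it to p XOR X).
  21: 21 XOR 12 = 25 ≥ 21 — no move.
  4: 4 XOR 12 = 8 ≥ 4 — no move.
  12: 12 XOR 12 = 0 < 12 — winning move (to 0).
  7: 7 XOR 12 = 11 ≥ 7 — no move.
  22: 22 XOR 12 = 26 ≥ 22 — no move.
That gives 1 winning move.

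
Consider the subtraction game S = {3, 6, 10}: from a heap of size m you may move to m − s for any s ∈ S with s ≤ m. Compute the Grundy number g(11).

Compute g(0), g(1), … for moves {3, 6, 10}:
g(0) = mex{} = 0
g(1) = mex{} = 0
g(2) = mex{} = 0
g(3) = mex{0} = 1
g(4) = mex{0} = 1
g(5) = mex{0} = 1
g(6) = mex{0,1} = 2
g(7) = mex{0,1} = 2
g(8) = mex{0,1} = 2
g(9) = mex{1,2} = 0
g(10) = mex{0,1,2} = 3
g(11) = mex{0,1,2} = 3
So g(11) = 3.

3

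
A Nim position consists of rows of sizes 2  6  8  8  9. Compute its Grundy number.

Compute the nim-sum pairwise:
2 ^ 6 = 4
4 ^ 8 = 12
12 ^ 8 = 4
4 ^ 9 = 13

13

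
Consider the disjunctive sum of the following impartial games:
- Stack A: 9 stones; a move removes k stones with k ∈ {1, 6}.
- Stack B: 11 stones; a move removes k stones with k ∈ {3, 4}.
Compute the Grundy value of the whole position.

1

For stack A, compute g(0), g(1), … with moves {1, 6}:
g(0) = mex{} = 0
g(1) = mex{0} = 1
g(2) = mex{1} = 0
g(3) = mex{0} = 1
g(4) = mex{1} = 0
g(5) = mex{0} = 1
g(6) = mex{0,1} = 2
g(7) = mex{1,2} = 0
g(8) = mex{0} = 1
g(9) = mex{1} = 0
So g(9) = 0.
For stack B, compute g(0), g(1), … with moves {3, 4}:
k:     0  1  2  3  4  5  6  7  8  9 10 11
g(k):  0  0  0  1  1  1  2  0  0  0  1  1
So g(11) = 1.
The value of a disjunctive sum is the nim-sum of the parts.
Combined value = 0 ⊕ 1 = 1.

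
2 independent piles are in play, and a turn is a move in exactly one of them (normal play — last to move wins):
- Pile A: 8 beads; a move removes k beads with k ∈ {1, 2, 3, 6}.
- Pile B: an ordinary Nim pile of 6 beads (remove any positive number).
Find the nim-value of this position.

6

Grundy values for pile A (subtraction set {1, 2, 3, 6}):
g(0) = mex{} = 0
g(1) = mex{0} = 1
g(2) = mex{0,1} = 2
g(3) = mex{0,1,2} = 3
g(4) = mex{1,2,3} = 0
g(5) = mex{0,2,3} = 1
g(6) = mex{0,1,3} = 2
g(7) = mex{0,1,2} = 3
g(8) = mex{1,2,3} = 0
So g(8) = 0.
Pile B is a plain Nim pile of size 6, so its Grundy value is 6.
By the Sprague-Grundy theorem, the Grundy value of a sum of independent games is the XOR of the component values.
Combined value = 0 ⊕ 6 = 6.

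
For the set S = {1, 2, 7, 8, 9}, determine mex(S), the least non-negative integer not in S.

0

0 is not in the set, so the mex is 0.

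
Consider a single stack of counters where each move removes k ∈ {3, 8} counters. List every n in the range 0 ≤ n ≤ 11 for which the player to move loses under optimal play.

0, 1, 2, 6, 7, 11

Compute g(0), g(1), … for moves {3, 8}:
k:     0  1  2  3  4  5  6  7  8  9 10 11
g(k):  0  0  0  1  1  1  0  0  2  1  1  0
The P-positions (g = 0) in 0..11 are 0, 1, 2, 6, 7, 11.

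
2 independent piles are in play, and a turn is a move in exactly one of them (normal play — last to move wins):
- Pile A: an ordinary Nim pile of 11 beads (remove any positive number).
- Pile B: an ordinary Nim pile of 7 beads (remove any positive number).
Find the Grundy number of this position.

12

Pile A is a plain Nim pile of size 11, so its Grundy value is 11.
Pile B is a plain Nim pile of size 7, so its Grundy value is 7.
By the Sprague-Grundy theorem, the Grundy value of a sum of independent games is the XOR of the component values.
Combined value = 11 XOR 7 = 12.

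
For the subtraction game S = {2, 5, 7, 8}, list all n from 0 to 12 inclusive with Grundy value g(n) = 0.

0, 1, 4, 10

Grundy values for subtraction set {2, 5, 7, 8}:
g(0) = mex{} = 0
g(1) = mex{} = 0
g(2) = mex{0} = 1
g(3) = mex{0} = 1
g(4) = mex{1} = 0
g(5) = mex{0,1} = 2
g(6) = mex{0} = 1
g(7) = mex{0,1,2} = 3
g(8) = mex{0,1} = 2
g(9) = mex{0,1,3} = 2
g(10) = mex{1,2} = 0
g(11) = mex{0,1,2} = 3
g(12) = mex{0,2,3} = 1
The P-positions (g = 0) in 0..12 are 0, 1, 4, 10.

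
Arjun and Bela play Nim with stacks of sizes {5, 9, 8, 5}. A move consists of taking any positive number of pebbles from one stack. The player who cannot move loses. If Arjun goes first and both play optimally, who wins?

In binary:
  0101  (5)
  1001  (9)
  1000  (8)
  0101  (5)
  ----
  0001  (1)
The nim-sum is 1 ≠ 0, so this is an N-position: the player to move can win; Arjun has a winning move.

Arjun wins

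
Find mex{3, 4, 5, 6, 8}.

0 is not in the set, so the mex is 0.

0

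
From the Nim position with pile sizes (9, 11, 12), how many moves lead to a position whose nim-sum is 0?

3

Write each in binary and XOR column by column:
  1001  (9)
  1011  (11)
  1100  (12)
  ----
  1110  (14)
The overall nim-sum is X = 14. A pile of size p has a winning move iff p XOR X < p (reduce it to p XOR X).
  9: 9 XOR 14 = 7 < 9 — winning move (to 7).
  11: 11 XOR 14 = 5 < 11 — winning move (to 5).
  12: 12 XOR 14 = 2 < 12 — winning move (to 2).
That gives 3 winning moves.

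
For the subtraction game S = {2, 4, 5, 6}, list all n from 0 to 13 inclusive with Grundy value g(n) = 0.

0, 1, 8, 9

Compute g(0), g(1), … for moves {2, 4, 5, 6}:
k:     0  1  2  3  4  5  6  7  8  9 10 11 12 13
g(k):  0  0  1  1  2  2  3  3  0  0  1  1  2  2
The P-positions (g = 0) in 0..13 are 0, 1, 8, 9.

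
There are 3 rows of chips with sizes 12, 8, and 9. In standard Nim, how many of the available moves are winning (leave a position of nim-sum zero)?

Nim-sum: 12 ^ 8 ^ 9 = 13.
The overall nim-sum is X = 13. A row of size p has a winning move iff p XOR X < p (reduce it to p XOR X).
  12: 12 XOR 13 = 1 < 12 — winning move (to 1).
  8: 8 XOR 13 = 5 < 8 — winning move (to 5).
  9: 9 XOR 13 = 4 < 9 — winning move (to 4).
That gives 3 winning moves.

3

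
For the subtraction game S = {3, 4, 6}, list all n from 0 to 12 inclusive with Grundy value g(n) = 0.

0, 1, 2, 9, 10, 11

Grundy values for subtraction set {3, 4, 6}:
g(0) = mex{} = 0
g(1) = mex{} = 0
g(2) = mex{} = 0
g(3) = mex{0} = 1
g(4) = mex{0} = 1
g(5) = mex{0} = 1
g(6) = mex{0,1} = 2
g(7) = mex{0,1} = 2
g(8) = mex{0,1} = 2
g(9) = mex{1,2} = 0
g(10) = mex{1,2} = 0
g(11) = mex{1,2} = 0
g(12) = mex{0,2} = 1
The P-positions (g = 0) in 0..12 are 0, 1, 2, 9, 10, 11.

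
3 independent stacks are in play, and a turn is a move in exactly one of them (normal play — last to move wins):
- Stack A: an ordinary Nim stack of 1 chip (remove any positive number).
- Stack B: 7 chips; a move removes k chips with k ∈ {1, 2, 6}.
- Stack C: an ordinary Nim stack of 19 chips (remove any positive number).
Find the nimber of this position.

18

Stack A is a plain Nim stack of size 1, so its Grundy value is 1.
Grundy values for stack B (subtraction set {1, 2, 6}):
g(0) = mex{} = 0
g(1) = mex{0} = 1
g(2) = mex{0,1} = 2
g(3) = mex{1,2} = 0
g(4) = mex{0,2} = 1
g(5) = mex{0,1} = 2
g(6) = mex{0,1,2} = 3
g(7) = mex{1,2,3} = 0
So g(7) = 0.
Stack C is a plain Nim stack of size 19, so its Grundy value is 19.
The value of a disjunctive sum is the nim-sum of the parts.
Combined value = 1 ⊕ 0 ⊕ 19 = 18.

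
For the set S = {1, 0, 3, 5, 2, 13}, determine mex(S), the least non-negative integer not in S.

4

The values 0, 1, 2, 3 are all present; 4 is the first non-negative integer missing from the set.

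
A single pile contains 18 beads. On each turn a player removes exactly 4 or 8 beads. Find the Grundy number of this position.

Grundy values for subtraction set {4, 8}:
k:     0  1  2  3  4  5  6  7  8  9 10 11 12 13 14 15 16 17 18
g(k):  0  0  0  0  1  1  1  1  2  2  2  2  0  0  0  0  1  1  1
So g(18) = 1.

1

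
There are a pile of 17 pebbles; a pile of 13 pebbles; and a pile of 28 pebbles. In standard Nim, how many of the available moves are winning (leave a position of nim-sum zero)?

Nim-sum: 17 ^ 13 ^ 28 = 0.
The nim-sum is already 0, so every move leaves a nonzero nim-sum — there are no winning moves.

0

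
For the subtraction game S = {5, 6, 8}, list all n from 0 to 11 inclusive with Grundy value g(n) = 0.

Grundy values for subtraction set {5, 6, 8}:
k:     0  1  2  3  4  5  6  7  8  9 10 11
g(k):  0  0  0  0  0  1  1  1  1  1  2  2
The P-positions (g = 0) in 0..11 are 0, 1, 2, 3, 4.

0, 1, 2, 3, 4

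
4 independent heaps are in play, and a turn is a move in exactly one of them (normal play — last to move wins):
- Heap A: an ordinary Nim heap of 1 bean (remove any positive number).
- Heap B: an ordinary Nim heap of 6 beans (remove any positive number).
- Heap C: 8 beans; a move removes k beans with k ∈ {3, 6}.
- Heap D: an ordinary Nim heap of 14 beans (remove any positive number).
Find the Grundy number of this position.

11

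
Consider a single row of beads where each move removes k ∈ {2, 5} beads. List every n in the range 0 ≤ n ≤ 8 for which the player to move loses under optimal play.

0, 1, 4, 7, 8

Build the Grundy sequence with g(k) = mex{g(k−s) : s ∈ {2, 5}, s ≤ k}:
g(0) = mex{} = 0
g(1) = mex{} = 0
g(2) = mex{0} = 1
g(3) = mex{0} = 1
g(4) = mex{1} = 0
g(5) = mex{0,1} = 2
g(6) = mex{0} = 1
g(7) = mex{1,2} = 0
g(8) = mex{1} = 0
The P-positions (g = 0) in 0..8 are 0, 1, 4, 7, 8.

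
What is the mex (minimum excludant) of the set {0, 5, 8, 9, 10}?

0 is in the set but 1 is not, so the mex is 1.

1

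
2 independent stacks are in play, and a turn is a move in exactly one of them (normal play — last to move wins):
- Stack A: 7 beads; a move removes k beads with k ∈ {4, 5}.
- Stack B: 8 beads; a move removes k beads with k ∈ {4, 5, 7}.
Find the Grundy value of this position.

Build the Grundy sequence for stack A with g(k) = mex{g(k−s) : s ∈ {4, 5}, s ≤ k}:
k:     0  1  2  3  4  5  6  7
g(k):  0  0  0  0  1  1  1  1
So g(7) = 1.
Build the Grundy sequence for stack B with g(k) = mex{g(k−s) : s ∈ {4, 5, 7}, s ≤ k}:
g(0) = mex{} = 0
g(1) = mex{} = 0
g(2) = mex{} = 0
g(3) = mex{} = 0
g(4) = mex{0} = 1
g(5) = mex{0} = 1
g(6) = mex{0} = 1
g(7) = mex{0} = 1
g(8) = mex{0,1} = 2
So g(8) = 2.
By the Sprague-Grundy theorem, the Grundy value of a sum of independent games is the XOR of the component values.
Combined value = 1 XOR 2 = 3.

3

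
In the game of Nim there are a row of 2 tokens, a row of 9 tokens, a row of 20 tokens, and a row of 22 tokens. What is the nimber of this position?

Nim-sum: 2 XOR 9 XOR 20 XOR 22 = 9.

9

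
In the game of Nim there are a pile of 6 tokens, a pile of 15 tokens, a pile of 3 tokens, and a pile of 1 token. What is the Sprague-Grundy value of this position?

11

Compute the nim-sum pairwise:
6 ^ 15 = 9
9 ^ 3 = 10
10 ^ 1 = 11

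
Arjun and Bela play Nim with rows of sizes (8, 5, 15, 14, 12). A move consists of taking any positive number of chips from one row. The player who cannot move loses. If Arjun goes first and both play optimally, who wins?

Bela wins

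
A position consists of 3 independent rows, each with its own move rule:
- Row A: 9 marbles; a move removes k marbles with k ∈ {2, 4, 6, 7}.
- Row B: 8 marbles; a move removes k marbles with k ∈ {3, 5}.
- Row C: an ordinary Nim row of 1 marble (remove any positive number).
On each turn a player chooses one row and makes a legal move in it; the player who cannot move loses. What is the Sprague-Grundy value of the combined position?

For row A, compute g(0), g(1), … with moves {2, 4, 6, 7}:
g(0) = mex{} = 0
g(1) = mex{} = 0
g(2) = mex{0} = 1
g(3) = mex{0} = 1
g(4) = mex{0,1} = 2
g(5) = mex{0,1} = 2
g(6) = mex{0,1,2} = 3
g(7) = mex{0,1,2} = 3
g(8) = mex{0,1,2,3} = 4
g(9) = mex{1,2,3} = 0
So g(9) = 0.
Build the Grundy sequence for row B with g(k) = mex{g(k−s) : s ∈ {3, 5}, s ≤ k}:
g(0) = mex{} = 0
g(1) = mex{} = 0
g(2) = mex{} = 0
g(3) = mex{0} = 1
g(4) = mex{0} = 1
g(5) = mex{0} = 1
g(6) = mex{0,1} = 2
g(7) = mex{0,1} = 2
g(8) = mex{1} = 0
So g(8) = 0.
Row C is a plain Nim row of size 1, so its Grundy value is 1.
The value of a disjunctive sum is the nim-sum of the parts.
Combined value = 0 XOR 0 XOR 1 = 1.

1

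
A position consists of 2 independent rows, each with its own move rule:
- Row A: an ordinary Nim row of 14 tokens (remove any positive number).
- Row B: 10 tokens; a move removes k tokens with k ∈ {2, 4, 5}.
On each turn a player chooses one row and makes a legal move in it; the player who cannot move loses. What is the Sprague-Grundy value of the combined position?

15

Row A is a plain Nim row of size 14, so its Grundy value is 14.
Grundy values for row B (subtraction set {2, 4, 5}):
k:     0  1  2  3  4  5  6  7  8  9 10
g(k):  0  0  1  1  2  2  3  0  0  1  1
So g(10) = 1.
By the Sprague-Grundy theorem, the Grundy value of a sum of independent games is the XOR of the component values.
Combined value = 14 ⊕ 1 = 15.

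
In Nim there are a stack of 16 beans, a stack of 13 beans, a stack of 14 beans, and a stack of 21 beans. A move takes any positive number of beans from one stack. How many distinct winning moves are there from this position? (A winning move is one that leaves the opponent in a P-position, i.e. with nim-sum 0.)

Compute the nim-sum pairwise:
16 ⊕ 13 = 29
29 ⊕ 14 = 19
19 ⊕ 21 = 6
The overall nim-sum is X = 6. A stack of size p has a winning move iff p XOR X < p (reduce it to p XOR X).
  16: 16 XOR 6 = 22 ≥ 16 — no move.
  13: 13 XOR 6 = 11 < 13 — winning move (to 11).
  14: 14 XOR 6 = 8 < 14 — winning move (to 8).
  21: 21 XOR 6 = 19 < 21 — winning move (to 19).
That gives 3 winning moves.

3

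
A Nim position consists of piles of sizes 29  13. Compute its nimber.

16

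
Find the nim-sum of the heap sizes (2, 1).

3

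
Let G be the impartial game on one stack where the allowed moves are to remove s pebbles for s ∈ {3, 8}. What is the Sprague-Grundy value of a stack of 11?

0

Compute g(0), g(1), … for moves {3, 8}:
k:     0  1  2  3  4  5  6  7  8  9 10 11
g(k):  0  0  0  1  1  1  0  0  2  1  1  0
So g(11) = 0.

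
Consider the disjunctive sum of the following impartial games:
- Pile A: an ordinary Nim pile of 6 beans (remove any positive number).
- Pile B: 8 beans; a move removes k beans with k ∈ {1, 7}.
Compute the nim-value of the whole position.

Pile A is a plain Nim pile of size 6, so its Grundy value is 6.
For pile B, compute g(0), g(1), … with moves {1, 7}:
g(0) = mex{} = 0
g(1) = mex{0} = 1
g(2) = mex{1} = 0
g(3) = mex{0} = 1
g(4) = mex{1} = 0
g(5) = mex{0} = 1
g(6) = mex{1} = 0
g(7) = mex{0} = 1
g(8) = mex{1} = 0
So g(8) = 0.
The value of a disjunctive sum is the nim-sum of the parts.
Combined value = 6 ⊕ 0 = 6.

6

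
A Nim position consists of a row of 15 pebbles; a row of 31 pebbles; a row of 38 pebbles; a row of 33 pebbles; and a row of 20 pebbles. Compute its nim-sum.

3

Compute the nim-sum pairwise:
15 XOR 31 = 16
16 XOR 38 = 54
54 XOR 33 = 23
23 XOR 20 = 3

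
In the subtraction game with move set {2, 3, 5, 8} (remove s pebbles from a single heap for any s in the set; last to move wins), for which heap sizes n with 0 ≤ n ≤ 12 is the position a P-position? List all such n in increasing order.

Grundy values for subtraction set {2, 3, 5, 8}:
g(0) = mex{} = 0
g(1) = mex{} = 0
g(2) = mex{0} = 1
g(3) = mex{0} = 1
g(4) = mex{0,1} = 2
g(5) = mex{0,1} = 2
g(6) = mex{0,1,2} = 3
g(7) = mex{1,2} = 0
g(8) = mex{0,1,2,3} = 4
g(9) = mex{0,2,3} = 1
g(10) = mex{0,1,2,4} = 3
g(11) = mex{1,3,4} = 0
g(12) = mex{0,1,2,3} = 4
The P-positions (g = 0) in 0..12 are 0, 1, 7, 11.

0, 1, 7, 11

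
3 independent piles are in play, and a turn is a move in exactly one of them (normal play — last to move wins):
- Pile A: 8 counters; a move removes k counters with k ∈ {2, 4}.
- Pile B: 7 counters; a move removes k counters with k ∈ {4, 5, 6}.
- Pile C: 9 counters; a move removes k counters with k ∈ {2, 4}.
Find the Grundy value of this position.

1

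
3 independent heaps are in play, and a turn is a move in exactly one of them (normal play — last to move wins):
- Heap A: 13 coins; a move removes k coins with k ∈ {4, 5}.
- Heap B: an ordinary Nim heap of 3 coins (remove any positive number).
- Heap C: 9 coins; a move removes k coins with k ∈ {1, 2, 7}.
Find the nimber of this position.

2

For heap A, compute g(0), g(1), … with moves {4, 5}:
k:     0  1  2  3  4  5  6  7  8  9 10 11 12 13
g(k):  0  0  0  0  1  1  1  1  2  0  0  0  0  1
So g(13) = 1.
Heap B is a plain Nim heap of size 3, so its Grundy value is 3.
Build the Grundy sequence for heap C with g(k) = mex{g(k−s) : s ∈ {1, 2, 7}, s ≤ k}:
g(0) = mex{} = 0
g(1) = mex{0} = 1
g(2) = mex{0,1} = 2
g(3) = mex{1,2} = 0
g(4) = mex{0,2} = 1
g(5) = mex{0,1} = 2
g(6) = mex{1,2} = 0
g(7) = mex{0,2} = 1
g(8) = mex{0,1} = 2
g(9) = mex{1,2} = 0
So g(9) = 0.
By the Sprague-Grundy theorem, the Grundy value of a sum of independent games is the XOR of the component values.
Combined value = 1 ⊕ 3 ⊕ 0 = 2.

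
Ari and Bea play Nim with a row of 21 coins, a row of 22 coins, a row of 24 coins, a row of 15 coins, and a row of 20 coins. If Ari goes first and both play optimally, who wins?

Bea wins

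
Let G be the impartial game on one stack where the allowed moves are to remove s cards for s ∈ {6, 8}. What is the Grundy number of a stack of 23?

1

Build the Grundy sequence with g(k) = mex{g(k−s) : s ∈ {6, 8}, s ≤ k}:
k:     0  1  2  3  4  5  6  7  8  9 10 11 12 13 14 15 16 17 18 19 20 21 22 23
g(k):  0  0  0  0  0  0  1  1  1  1  1  1  2  2  0  0  0  0  0  0  1  1  1  1
So g(23) = 1.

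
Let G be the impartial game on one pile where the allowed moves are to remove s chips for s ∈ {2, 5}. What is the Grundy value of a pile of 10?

1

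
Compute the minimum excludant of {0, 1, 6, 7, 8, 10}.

The values 0, 1 are all present; 2 is the first non-negative integer missing from the set.

2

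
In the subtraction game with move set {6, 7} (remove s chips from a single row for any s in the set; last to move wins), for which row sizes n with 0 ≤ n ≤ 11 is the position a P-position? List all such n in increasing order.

0, 1, 2, 3, 4, 5

Build the Grundy sequence with g(k) = mex{g(k−s) : s ∈ {6, 7}, s ≤ k}:
g(0) = mex{} = 0
g(1) = mex{} = 0
g(2) = mex{} = 0
g(3) = mex{} = 0
g(4) = mex{} = 0
g(5) = mex{} = 0
g(6) = mex{0} = 1
g(7) = mex{0} = 1
g(8) = mex{0} = 1
g(9) = mex{0} = 1
g(10) = mex{0} = 1
g(11) = mex{0} = 1
The P-positions (g = 0) in 0..11 are 0, 1, 2, 3, 4, 5.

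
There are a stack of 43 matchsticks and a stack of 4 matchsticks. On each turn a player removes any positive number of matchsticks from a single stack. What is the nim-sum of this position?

47

Nim-sum: 43 ^ 4 = 47.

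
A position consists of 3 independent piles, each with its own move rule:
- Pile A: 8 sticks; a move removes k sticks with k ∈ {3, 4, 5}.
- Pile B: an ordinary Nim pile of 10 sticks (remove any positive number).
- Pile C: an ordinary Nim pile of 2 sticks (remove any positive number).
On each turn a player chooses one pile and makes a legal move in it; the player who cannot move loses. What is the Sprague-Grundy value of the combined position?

8

Build the Grundy sequence for pile A with g(k) = mex{g(k−s) : s ∈ {3, 4, 5}, s ≤ k}:
k:     0  1  2  3  4  5  6  7  8
g(k):  0  0  0  1  1  1  2  2  0
So g(8) = 0.
Pile B is a plain Nim pile of size 10, so its Grundy value is 10.
Pile C is a plain Nim pile of size 2, so its Grundy value is 2.
By the Sprague-Grundy theorem, the Grundy value of a sum of independent games is the XOR of the component values.
Combined value = 0 XOR 10 XOR 2 = 8.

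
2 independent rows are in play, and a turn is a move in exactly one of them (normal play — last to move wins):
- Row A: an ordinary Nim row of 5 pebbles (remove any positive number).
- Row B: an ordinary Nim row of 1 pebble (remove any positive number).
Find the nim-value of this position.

4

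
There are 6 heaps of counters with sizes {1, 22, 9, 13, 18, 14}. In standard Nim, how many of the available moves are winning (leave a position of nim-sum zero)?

Nim-sum: 1 ⊕ 22 ⊕ 9 ⊕ 13 ⊕ 18 ⊕ 14 = 15.
The overall nim-sum is X = 15. A heap of size p has a winning move iff p XOR X < p (reduce it to p XOR X).
  1: 1 XOR 15 = 14 ≥ 1 — no move.
  22: 22 XOR 15 = 25 ≥ 22 — no move.
  9: 9 XOR 15 = 6 < 9 — winning move (to 6).
  13: 13 XOR 15 = 2 < 13 — winning move (to 2).
  18: 18 XOR 15 = 29 ≥ 18 — no move.
  14: 14 XOR 15 = 1 < 14 — winning move (to 1).
That gives 3 winning moves.

3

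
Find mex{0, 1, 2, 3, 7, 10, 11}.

The values 0, 1, 2, 3 are all present; 4 is the first non-negative integer missing from the set.

4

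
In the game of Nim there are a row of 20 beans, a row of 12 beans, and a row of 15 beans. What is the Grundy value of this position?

In binary:
  10100  (20)
  01100  (12)
  01111  (15)
  -----
  10111  (23)

23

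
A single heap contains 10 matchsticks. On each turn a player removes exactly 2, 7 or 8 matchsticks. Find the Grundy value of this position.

Compute g(0), g(1), … for moves {2, 7, 8}:
g(0) = mex{} = 0
g(1) = mex{} = 0
g(2) = mex{0} = 1
g(3) = mex{0} = 1
g(4) = mex{1} = 0
g(5) = mex{1} = 0
g(6) = mex{0} = 1
g(7) = mex{0} = 1
g(8) = mex{0,1} = 2
g(9) = mex{0,1} = 2
g(10) = mex{1,2} = 0
So g(10) = 0.

0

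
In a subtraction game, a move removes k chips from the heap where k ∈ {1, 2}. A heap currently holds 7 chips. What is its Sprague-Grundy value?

Grundy values for subtraction set {1, 2}:
g(0) = mex{} = 0
g(1) = mex{0} = 1
g(2) = mex{0,1} = 2
g(3) = mex{1,2} = 0
g(4) = mex{0,2} = 1
g(5) = mex{0,1} = 2
g(6) = mex{1,2} = 0
g(7) = mex{0,2} = 1
So g(7) = 1.

1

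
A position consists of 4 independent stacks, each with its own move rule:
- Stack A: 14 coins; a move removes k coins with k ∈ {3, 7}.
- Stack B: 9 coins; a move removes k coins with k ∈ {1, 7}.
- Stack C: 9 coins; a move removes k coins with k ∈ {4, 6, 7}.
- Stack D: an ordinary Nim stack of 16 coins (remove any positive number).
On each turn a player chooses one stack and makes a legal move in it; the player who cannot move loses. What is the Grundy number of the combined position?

18

For stack A, compute g(0), g(1), … with moves {3, 7}:
k:     0  1  2  3  4  5  6  7  8  9 10 11 12 13 14
g(k):  0  0  0  1  1  1  0  2  2  1  0  0  0  1  1
So g(14) = 1.
Build the Grundy sequence for stack B with g(k) = mex{g(k−s) : s ∈ {1, 7}, s ≤ k}:
k:     0  1  2  3  4  5  6  7  8  9
g(k):  0  1  0  1  0  1  0  1  0  1
So g(9) = 1.
For stack C, compute g(0), g(1), … with moves {4, 6, 7}:
k:     0  1  2  3  4  5  6  7  8  9
g(k):  0  0  0  0  1  1  1  1  2  2
So g(9) = 2.
Stack D is a plain Nim stack of size 16, so its Grundy value is 16.
The value of a disjunctive sum is the nim-sum of the parts.
Combined value = 1 ⊕ 1 ⊕ 2 ⊕ 16 = 18.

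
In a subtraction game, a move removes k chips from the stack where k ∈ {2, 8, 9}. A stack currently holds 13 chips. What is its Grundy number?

1

Build the Grundy sequence with g(k) = mex{g(k−s) : s ∈ {2, 8, 9}, s ≤ k}:
g(0) = mex{} = 0
g(1) = mex{} = 0
g(2) = mex{0} = 1
g(3) = mex{0} = 1
g(4) = mex{1} = 0
g(5) = mex{1} = 0
g(6) = mex{0} = 1
g(7) = mex{0} = 1
g(8) = mex{0,1} = 2
g(9) = mex{0,1} = 2
g(10) = mex{0,1,2} = 3
g(11) = mex{1,2} = 0
g(12) = mex{0,1,3} = 2
g(13) = mex{0} = 1
So g(13) = 1.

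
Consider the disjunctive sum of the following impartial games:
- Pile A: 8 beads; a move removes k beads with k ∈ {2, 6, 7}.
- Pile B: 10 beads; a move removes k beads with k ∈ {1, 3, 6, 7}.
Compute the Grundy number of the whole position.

0

For pile A, compute g(0), g(1), … with moves {2, 6, 7}:
k:     0  1  2  3  4  5  6  7  8
g(k):  0  0  1  1  0  0  1  1  2
So g(8) = 2.
Build the Grundy sequence for pile B with g(k) = mex{g(k−s) : s ∈ {1, 3, 6, 7}, s ≤ k}:
k:     0  1  2  3  4  5  6  7  8  9 10
g(k):  0  1  0  1  0  1  2  3  2  3  2
So g(10) = 2.
By the Sprague-Grundy theorem, the Grundy value of a sum of independent games is the XOR of the component values.
Combined value = 2 ⊕ 2 = 0.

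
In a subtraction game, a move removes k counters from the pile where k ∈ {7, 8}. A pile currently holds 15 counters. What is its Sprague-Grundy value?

0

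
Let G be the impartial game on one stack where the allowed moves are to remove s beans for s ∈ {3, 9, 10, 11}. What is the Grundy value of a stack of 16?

3

Compute g(0), g(1), … for moves {3, 9, 10, 11}:
k:     0  1  2  3  4  5  6  7  8  9 10 11 12 13 14 15 16
g(k):  0  0  0  1  1  1  0  0  0  1  1  1  2  2  0  3  3
So g(16) = 3.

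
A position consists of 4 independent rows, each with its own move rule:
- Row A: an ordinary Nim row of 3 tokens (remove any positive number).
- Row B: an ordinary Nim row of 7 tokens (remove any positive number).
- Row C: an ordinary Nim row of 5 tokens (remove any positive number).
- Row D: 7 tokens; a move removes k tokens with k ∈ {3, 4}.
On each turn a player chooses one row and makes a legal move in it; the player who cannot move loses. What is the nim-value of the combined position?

Row A is a plain Nim row of size 3, so its Grundy value is 3.
Row B is a plain Nim row of size 7, so its Grundy value is 7.
Row C is a plain Nim row of size 5, so its Grundy value is 5.
Build the Grundy sequence for row D with g(k) = mex{g(k−s) : s ∈ {3, 4}, s ≤ k}:
k:     0  1  2  3  4  5  6  7
g(k):  0  0  0  1  1  1  2  0
So g(7) = 0.
By the Sprague-Grundy theorem, the Grundy value of a sum of independent games is the XOR of the component values.
Combined value = 3 XOR 7 XOR 5 XOR 0 = 1.

1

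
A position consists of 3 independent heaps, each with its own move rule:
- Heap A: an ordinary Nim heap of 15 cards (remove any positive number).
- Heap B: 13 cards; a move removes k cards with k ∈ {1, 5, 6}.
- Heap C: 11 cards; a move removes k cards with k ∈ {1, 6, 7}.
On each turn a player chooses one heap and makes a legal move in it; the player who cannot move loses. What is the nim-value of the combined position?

Heap A is a plain Nim heap of size 15, so its Grundy value is 15.
Build the Grundy sequence for heap B with g(k) = mex{g(k−s) : s ∈ {1, 5, 6}, s ≤ k}:
g(0) = mex{} = 0
g(1) = mex{0} = 1
g(2) = mex{1} = 0
g(3) = mex{0} = 1
g(4) = mex{1} = 0
g(5) = mex{0} = 1
g(6) = mex{0,1} = 2
g(7) = mex{0,1,2} = 3
g(8) = mex{0,1,3} = 2
g(9) = mex{0,1,2} = 3
g(10) = mex{0,1,3} = 2
g(11) = mex{1,2} = 0
g(12) = mex{0,2,3} = 1
g(13) = mex{1,2,3} = 0
So g(13) = 0.
Build the Grundy sequence for heap C with g(k) = mex{g(k−s) : s ∈ {1, 6, 7}, s ≤ k}:
g(0) = mex{} = 0
g(1) = mex{0} = 1
g(2) = mex{1} = 0
g(3) = mex{0} = 1
g(4) = mex{1} = 0
g(5) = mex{0} = 1
g(6) = mex{0,1} = 2
g(7) = mex{0,1,2} = 3
g(8) = mex{0,1,3} = 2
g(9) = mex{0,1,2} = 3
g(10) = mex{0,1,3} = 2
g(11) = mex{0,1,2} = 3
So g(11) = 3.
By the Sprague-Grundy theorem, the Grundy value of a sum of independent games is the XOR of the component values.
Combined value = 15 ⊕ 0 ⊕ 3 = 12.

12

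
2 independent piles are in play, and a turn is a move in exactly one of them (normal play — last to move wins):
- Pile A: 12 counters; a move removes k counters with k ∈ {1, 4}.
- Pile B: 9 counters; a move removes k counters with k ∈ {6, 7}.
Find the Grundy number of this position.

For pile A, compute g(0), g(1), … with moves {1, 4}:
k:     0  1  2  3  4  5  6  7  8  9 10 11 12
g(k):  0  1  0  1  2  0  1  0  1  2  0  1  0
So g(12) = 0.
For pile B, compute g(0), g(1), … with moves {6, 7}:
k:     0  1  2  3  4  5  6  7  8  9
g(k):  0  0  0  0  0  0  1  1  1  1
So g(9) = 1.
By the Sprague-Grundy theorem, the Grundy value of a sum of independent games is the XOR of the component values.
Combined value = 0 XOR 1 = 1.

1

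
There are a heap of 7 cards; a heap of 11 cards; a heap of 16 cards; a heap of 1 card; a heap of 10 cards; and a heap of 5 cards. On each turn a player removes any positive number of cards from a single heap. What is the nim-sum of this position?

Bitwise XOR of the heap sizes:
  00111  (7)
  01011  (11)
  10000  (16)
  00001  (1)
  01010  (10)
  00101  (5)
  -----
  10010  (18)

18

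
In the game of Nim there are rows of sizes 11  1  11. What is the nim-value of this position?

Bitwise XOR of the heap sizes:
  1011  (11)
  0001  (1)
  1011  (11)
  ----
  0001  (1)

1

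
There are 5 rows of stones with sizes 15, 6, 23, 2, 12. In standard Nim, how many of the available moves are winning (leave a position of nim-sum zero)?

1

In binary:
  01111  (15)
  00110  (6)
  10111  (23)
  00010  (2)
  01100  (12)
  -----
  10000  (16)
The overall nim-sum is X = 16. A row of size p has a winning move iff p XOR X < p (reduce it to p XOR X).
  15: 15 XOR 16 = 31 ≥ 15 — no move.
  6: 6 XOR 16 = 22 ≥ 6 — no move.
  23: 23 XOR 16 = 7 < 23 — winning move (to 7).
  2: 2 XOR 16 = 18 ≥ 2 — no move.
  12: 12 XOR 16 = 28 ≥ 12 — no move.
That gives 1 winning move.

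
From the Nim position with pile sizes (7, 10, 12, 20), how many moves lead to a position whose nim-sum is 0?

1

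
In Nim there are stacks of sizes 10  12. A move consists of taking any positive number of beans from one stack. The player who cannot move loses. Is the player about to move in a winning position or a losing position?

Nim-sum: 10 ⊕ 12 = 6.
The nim-sum is 6 ≠ 0, so this is an N-position: the player to move can win.

Winning position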